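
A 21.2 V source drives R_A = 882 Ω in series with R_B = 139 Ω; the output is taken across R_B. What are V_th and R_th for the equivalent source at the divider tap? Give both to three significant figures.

V_th is the open-circuit tap voltage: 21.2 × 139/(882 + 139) = 2.89 V.
With the supply zeroed, R_A and R_B appear in parallel from the tap: R_th = R_A‖R_B = (882 × 139)/1021 = 120 Ω.

V_th = 2.89 V, R_th = 120 Ω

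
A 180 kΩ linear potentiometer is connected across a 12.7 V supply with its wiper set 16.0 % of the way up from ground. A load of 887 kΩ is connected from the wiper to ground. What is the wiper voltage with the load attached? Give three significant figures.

V ≈ 1.98 V

The wiper splits the pot into (1−α)R = 151.2 kΩ above and αR = 28.80 kΩ below.
Lower section ‖ load = 27.89 kΩ.
V_wiper = 12.7 × 27.89/(151.2 + 27.89) = 1.98 V.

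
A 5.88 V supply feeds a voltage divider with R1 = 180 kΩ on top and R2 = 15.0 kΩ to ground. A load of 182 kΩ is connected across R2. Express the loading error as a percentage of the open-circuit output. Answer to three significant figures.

7.07 %

The divider's output (Thévenin) resistance is R1‖R2 = 13.85 kΩ.
Fractional drop under load = R_th/(R_th + R_L) = 13.85 / (13.85 + 182) = 0.07070.
So the output falls by 7.07 %.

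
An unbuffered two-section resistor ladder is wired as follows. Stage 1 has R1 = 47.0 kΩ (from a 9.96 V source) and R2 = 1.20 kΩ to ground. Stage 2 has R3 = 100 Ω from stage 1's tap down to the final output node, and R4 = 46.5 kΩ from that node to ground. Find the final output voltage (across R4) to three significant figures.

V_out ≈ 0.241 V

Stage 2 presents R3+R4 = 46600 Ω as a load on stage 1's tap.
Stage 1's lower leg becomes R2‖(R3+R4) = 1170 Ω, so V_mid = 9.96 × 1170/48170 = 0.2419 V.
Stage 2 is itself unloaded: V_out = V_mid × R4/(R3+R4) = 0.2419 × 46500/46600 = 0.241 V.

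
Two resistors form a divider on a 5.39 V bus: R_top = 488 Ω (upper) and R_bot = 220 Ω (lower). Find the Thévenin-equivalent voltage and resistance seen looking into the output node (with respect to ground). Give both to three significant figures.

V_th = 1.67 V, R_th = 152 Ω

V_th is the open-circuit tap voltage: 5.39 × 220/(488 + 220) = 1.67 V.
With the supply zeroed, R_top and R_bot appear in parallel from the tap: R_th = R_top‖R_bot = (488 × 220)/708.0 = 152 Ω.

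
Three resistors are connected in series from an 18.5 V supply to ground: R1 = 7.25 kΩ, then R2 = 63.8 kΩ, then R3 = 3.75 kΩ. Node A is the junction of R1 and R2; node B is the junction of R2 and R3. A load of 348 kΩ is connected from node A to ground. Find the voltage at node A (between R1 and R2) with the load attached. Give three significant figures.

V ≈ 16.4 V

Below node A the series string R2+R3 = 67.55 kΩ sits in parallel with the 348 kΩ load: 56.57 kΩ.
V_A = 18.5 × 56.57/(7.25 + 56.57) = 16.4 V.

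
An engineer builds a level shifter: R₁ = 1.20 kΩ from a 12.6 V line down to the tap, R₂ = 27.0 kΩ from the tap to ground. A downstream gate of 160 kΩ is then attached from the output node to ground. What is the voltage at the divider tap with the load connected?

V_out ≈ 12.0 V

The load sits in parallel with R₂: R₂‖R_L = (27.0 × 160) / (27.0 + 160) = 23.10 kΩ.
V_out = 12.6 × 23.10 / (1.20 + 23.10) = 12.6 × 23.10/24.30 = 12.0 V.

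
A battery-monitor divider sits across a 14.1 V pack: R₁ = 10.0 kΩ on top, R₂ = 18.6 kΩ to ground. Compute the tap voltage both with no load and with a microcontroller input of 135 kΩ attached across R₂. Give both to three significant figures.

Open-circuit: V = 14.1 × 18.6/(10.0 + 18.6) = 9.17 V.
With the load, R₂ becomes R₂‖R_L = 16.35 kΩ, so V = 14.1 × 16.35/26.35 = 8.75 V.

Unloaded: 9.17 V; loaded: 8.75 V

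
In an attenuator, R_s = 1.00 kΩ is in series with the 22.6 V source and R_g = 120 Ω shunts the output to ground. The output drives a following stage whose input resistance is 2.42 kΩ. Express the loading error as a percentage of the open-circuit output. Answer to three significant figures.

The divider's output (Thévenin) resistance is R_s‖R_g = 107.1 Ω.
Fractional drop under load = R_th/(R_th + R_L) = 107.1 / (107.1 + 2420) = 0.04240.
So the output falls by 4.24 %.

4.24 %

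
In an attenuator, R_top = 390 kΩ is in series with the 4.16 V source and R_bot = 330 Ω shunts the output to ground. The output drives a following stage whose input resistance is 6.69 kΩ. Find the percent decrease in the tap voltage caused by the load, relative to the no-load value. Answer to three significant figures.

The divider's output (Thévenin) resistance is R_top‖R_bot = 329.7 Ω.
Fractional drop under load = R_th/(R_th + R_L) = 329.7 / (329.7 + 6690) = 0.04697.
So the output falls by 4.70 %.

4.70 %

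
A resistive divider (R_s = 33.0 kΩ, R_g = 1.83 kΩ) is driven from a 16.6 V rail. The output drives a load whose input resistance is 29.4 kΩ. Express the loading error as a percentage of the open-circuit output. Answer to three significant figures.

The divider's output (Thévenin) resistance is R_s‖R_g = 1.734 kΩ.
Fractional drop under load = R_th/(R_th + R_L) = 1.734 / (1.734 + 29.4) = 0.05569.
So the output falls by 5.57 %.

5.57 %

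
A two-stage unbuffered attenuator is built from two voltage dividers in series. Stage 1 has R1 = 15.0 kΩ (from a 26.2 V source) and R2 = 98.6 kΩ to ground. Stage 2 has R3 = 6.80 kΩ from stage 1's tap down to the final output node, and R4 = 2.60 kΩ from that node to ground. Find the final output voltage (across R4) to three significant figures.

Stage 2 presents R3+R4 = 9.400 kΩ as a load on stage 1's tap.
Stage 1's lower leg becomes R2‖(R3+R4) = 8.582 kΩ, so V_mid = 26.2 × 8.582/23.58 = 9.535 V.
Stage 2 is itself unloaded: V_out = V_mid × R4/(R3+R4) = 9.535 × 2.60/9.400 = 2.64 V.

V_out ≈ 2.64 V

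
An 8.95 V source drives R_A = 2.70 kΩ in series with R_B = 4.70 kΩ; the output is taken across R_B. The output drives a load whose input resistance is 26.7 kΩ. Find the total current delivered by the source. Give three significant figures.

I ≈ 1.34 mA

R_B‖R_L = 3.996 kΩ, so the source sees R_A + R_B‖R_L = 6.696 kΩ.
I = 8.95 V / 6.696 kΩ = 1.34 mA.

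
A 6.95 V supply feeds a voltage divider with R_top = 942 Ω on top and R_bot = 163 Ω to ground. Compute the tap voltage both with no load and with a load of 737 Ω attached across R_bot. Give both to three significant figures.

Unloaded: 1.03 V; loaded: 0.863 V

Open-circuit: V = 6.95 × 163/(942 + 163) = 1.03 V.
With the load, R_bot becomes R_bot‖R_L = 133.5 Ω, so V = 6.95 × 133.5/1075 = 0.863 V.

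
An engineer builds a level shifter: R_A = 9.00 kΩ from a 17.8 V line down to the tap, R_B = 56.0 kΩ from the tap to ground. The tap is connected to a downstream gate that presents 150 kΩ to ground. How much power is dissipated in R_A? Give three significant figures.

Total resistance from the source is R_A + (R_B‖R_L) = 49.78 kΩ, so I = 17.8/49.78 kΩ = 0.3576 mA.
P = I²·R_A = (0.3576 mA)² × 9.00 kΩ = 1.15 mW.

P ≈ 1.15 mW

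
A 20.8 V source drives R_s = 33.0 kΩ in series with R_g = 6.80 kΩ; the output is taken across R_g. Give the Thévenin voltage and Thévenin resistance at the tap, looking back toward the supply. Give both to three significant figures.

V_th = 3.55 V, R_th = 5.64 kΩ

V_th is the open-circuit tap voltage: 20.8 × 6.80/(33.0 + 6.80) = 3.55 V.
With the supply zeroed, R_s and R_g appear in parallel from the tap: R_th = R_s‖R_g = (33.0 × 6.80)/39.80 = 5.64 kΩ.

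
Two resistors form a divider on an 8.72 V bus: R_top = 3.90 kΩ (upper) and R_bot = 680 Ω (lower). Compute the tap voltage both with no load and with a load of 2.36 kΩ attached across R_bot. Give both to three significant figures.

Unloaded: 1.29 V; loaded: 1.04 V

Open-circuit: V = 8.72 × 680/(3900 + 680) = 1.29 V.
With the load, R_bot becomes R_bot‖R_L = 527.9 Ω, so V = 8.72 × 527.9/4428 = 1.04 V.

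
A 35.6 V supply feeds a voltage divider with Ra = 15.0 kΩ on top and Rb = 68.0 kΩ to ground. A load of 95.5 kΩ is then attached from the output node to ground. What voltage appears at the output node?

The load sits in parallel with Rb: Rb‖R_L = (68.0 × 95.5) / (68.0 + 95.5) = 39.72 kΩ.
V_out = 35.6 × 39.72 / (15.0 + 39.72) = 35.6 × 39.72/54.72 = 25.8 V.

V_out ≈ 25.8 V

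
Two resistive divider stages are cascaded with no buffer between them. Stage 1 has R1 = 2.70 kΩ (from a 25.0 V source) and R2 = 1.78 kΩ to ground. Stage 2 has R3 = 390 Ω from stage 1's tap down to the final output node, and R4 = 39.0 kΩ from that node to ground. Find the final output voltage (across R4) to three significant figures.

V_out ≈ 9.57 V

Stage 2 presents R3+R4 = 39390 Ω as a load on stage 1's tap.
Stage 1's lower leg becomes R2‖(R3+R4) = 1703 Ω, so V_mid = 25.0 × 1703/4403 = 9.670 V.
Stage 2 is itself unloaded: V_out = V_mid × R4/(R3+R4) = 9.670 × 39000/39390 = 9.57 V.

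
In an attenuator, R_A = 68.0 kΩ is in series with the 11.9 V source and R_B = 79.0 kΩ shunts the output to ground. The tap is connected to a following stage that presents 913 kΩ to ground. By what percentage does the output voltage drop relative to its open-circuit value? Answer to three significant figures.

The divider's output (Thévenin) resistance is R_A‖R_B = 36.54 kΩ.
Fractional drop under load = R_th/(R_th + R_L) = 36.54 / (36.54 + 913) = 0.03849.
So the output falls by 3.85 %.

3.85 %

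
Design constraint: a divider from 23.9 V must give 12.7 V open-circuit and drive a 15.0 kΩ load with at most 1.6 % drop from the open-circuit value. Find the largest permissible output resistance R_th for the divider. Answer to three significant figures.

Loading drop = R_th/(R_th + R_L) ≤ 0.0160, so R_th ≤ R_L · ε/(1−ε) = 15.0 kΩ × 0.0160/0.9840 = 244 Ω.

R_th ≤ 244 Ω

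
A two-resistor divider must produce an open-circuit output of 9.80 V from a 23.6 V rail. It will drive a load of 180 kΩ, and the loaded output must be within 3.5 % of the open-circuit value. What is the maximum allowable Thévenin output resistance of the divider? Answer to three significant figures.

R_th ≤ 6.53 kΩ

Loading drop = R_th/(R_th + R_L) ≤ 0.0350, so R_th ≤ R_L · ε/(1−ε) = 180 kΩ × 0.0350/0.9650 = 6.53 kΩ.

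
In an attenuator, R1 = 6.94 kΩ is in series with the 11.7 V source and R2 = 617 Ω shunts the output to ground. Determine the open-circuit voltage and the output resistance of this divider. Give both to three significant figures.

V_th = 0.955 V, R_th = 567 Ω

V_th is the open-circuit tap voltage: 11.7 × 617/(6940 + 617) = 0.955 V.
With the supply zeroed, R1 and R2 appear in parallel from the tap: R_th = R1‖R2 = (6940 × 617)/7557 = 567 Ω.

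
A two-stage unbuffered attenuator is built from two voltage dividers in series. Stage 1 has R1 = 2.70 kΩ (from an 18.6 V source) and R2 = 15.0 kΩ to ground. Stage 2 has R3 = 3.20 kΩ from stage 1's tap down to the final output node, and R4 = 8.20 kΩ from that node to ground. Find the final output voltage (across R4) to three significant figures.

V_out ≈ 9.44 V

Stage 2 presents R3+R4 = 11.40 kΩ as a load on stage 1's tap.
Stage 1's lower leg becomes R2‖(R3+R4) = 6.477 kΩ, so V_mid = 18.6 × 6.477/9.177 = 13.13 V.
Stage 2 is itself unloaded: V_out = V_mid × R4/(R3+R4) = 13.13 × 8.20/11.40 = 9.44 V.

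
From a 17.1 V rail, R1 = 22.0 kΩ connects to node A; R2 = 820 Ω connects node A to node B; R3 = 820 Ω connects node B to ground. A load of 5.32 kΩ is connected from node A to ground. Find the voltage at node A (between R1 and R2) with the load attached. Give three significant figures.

Below node A the series string R2+R3 = 1640 Ω sits in parallel with the 5320 Ω load: 1254 Ω.
V_A = 17.1 × 1254/(22000 + 1254) = 0.922 V.

V ≈ 0.922 V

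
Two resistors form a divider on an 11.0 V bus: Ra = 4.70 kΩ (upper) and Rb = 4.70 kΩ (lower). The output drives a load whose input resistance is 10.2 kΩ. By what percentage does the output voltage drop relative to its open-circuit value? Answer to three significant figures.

The divider's output (Thévenin) resistance is Ra‖Rb = 2.350 kΩ.
Fractional drop under load = R_th/(R_th + R_L) = 2.350 / (2.350 + 10.2) = 0.1873.
So the output falls by 18.7 %.

18.7 %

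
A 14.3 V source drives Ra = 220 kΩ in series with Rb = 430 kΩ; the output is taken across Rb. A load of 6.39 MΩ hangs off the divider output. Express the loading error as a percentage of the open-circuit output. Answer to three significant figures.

2.23 %

The divider's output (Thévenin) resistance is Ra‖Rb = 145.5 kΩ.
Fractional drop under load = R_th/(R_th + R_L) = 145.5 / (145.5 + 6390) = 0.02227.
So the output falls by 2.23 %.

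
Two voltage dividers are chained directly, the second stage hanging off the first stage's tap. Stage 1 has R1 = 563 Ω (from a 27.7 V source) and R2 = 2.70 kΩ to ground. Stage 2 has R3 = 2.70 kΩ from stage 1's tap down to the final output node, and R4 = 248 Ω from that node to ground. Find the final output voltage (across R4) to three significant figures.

Stage 2 presents R3+R4 = 2948 Ω as a load on stage 1's tap.
Stage 1's lower leg becomes R2‖(R3+R4) = 1409 Ω, so V_mid = 27.7 × 1409/1972 = 19.79 V.
Stage 2 is itself unloaded: V_out = V_mid × R4/(R3+R4) = 19.79 × 248/2948 = 1.67 V.

V_out ≈ 1.67 V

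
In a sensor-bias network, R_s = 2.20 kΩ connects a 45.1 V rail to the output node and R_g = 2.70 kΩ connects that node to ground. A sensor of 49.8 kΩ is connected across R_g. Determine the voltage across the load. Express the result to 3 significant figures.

V_out ≈ 24.3 V

The load sits in parallel with R_g: R_g‖R_L = (2.70 × 49.8) / (2.70 + 49.8) = 2.561 kΩ.
V_out = 45.1 × 2.561 / (2.20 + 2.561) = 45.1 × 2.561/4.761 = 24.3 V.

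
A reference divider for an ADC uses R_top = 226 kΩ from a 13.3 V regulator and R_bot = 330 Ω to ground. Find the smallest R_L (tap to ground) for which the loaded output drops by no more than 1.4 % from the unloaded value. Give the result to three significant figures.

Output resistance R_th = R_top‖R_bot = (226000 × 330)/226300 = 329.5 Ω.
The fractional drop is R_th/(R_th + R_L); requiring this ≤ 0.0140 gives R_L ≥ R_th(1/0.0140 − 1) = 329.5 × 70.43 = 23.2 kΩ.

R_L(min) ≈ 23.2 kΩ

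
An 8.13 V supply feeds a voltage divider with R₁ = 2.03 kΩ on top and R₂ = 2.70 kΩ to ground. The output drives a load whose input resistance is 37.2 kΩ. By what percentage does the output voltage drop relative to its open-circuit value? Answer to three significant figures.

The divider's output (Thévenin) resistance is R₁‖R₂ = 1.159 kΩ.
Fractional drop under load = R_th/(R_th + R_L) = 1.159 / (1.159 + 37.2) = 0.03021.
So the output falls by 3.02 %.

3.02 %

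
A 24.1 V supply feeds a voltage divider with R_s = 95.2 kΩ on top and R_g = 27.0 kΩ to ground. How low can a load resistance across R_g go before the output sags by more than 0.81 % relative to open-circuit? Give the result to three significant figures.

Output resistance R_th = R_s‖R_g = (95.2 × 27.0)/122.2 = 21.03 kΩ.
The fractional drop is R_th/(R_th + R_L); requiring this ≤ 0.00810 gives R_L ≥ R_th(1/0.00810 − 1) = 21.03 × 122.5 = 2.58 MΩ.

R_L(min) ≈ 2.58 MΩ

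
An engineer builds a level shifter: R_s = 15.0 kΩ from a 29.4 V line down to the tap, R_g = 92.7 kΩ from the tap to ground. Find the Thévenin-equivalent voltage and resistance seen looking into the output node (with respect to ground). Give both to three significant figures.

V_th is the open-circuit tap voltage: 29.4 × 92.7/(15.0 + 92.7) = 25.3 V.
With the supply zeroed, R_s and R_g appear in parallel from the tap: R_th = R_s‖R_g = (15.0 × 92.7)/107.7 = 12.9 kΩ.

V_th = 25.3 V, R_th = 12.9 kΩ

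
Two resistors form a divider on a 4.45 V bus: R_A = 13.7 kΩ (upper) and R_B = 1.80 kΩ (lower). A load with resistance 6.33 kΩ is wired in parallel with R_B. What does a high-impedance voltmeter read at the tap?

The load sits in parallel with R_B: R_B‖R_L = (1.80 × 6.33) / (1.80 + 6.33) = 1.401 kΩ.
V_out = 4.45 × 1.401 / (13.7 + 1.401) = 4.45 × 1.401/15.10 = 0.413 V.

V_out ≈ 0.413 V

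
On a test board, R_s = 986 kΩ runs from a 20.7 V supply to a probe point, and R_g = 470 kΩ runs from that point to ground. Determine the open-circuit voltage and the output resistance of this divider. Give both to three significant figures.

V_th is the open-circuit tap voltage: 20.7 × 470/(986 + 470) = 6.68 V.
With the supply zeroed, R_s and R_g appear in parallel from the tap: R_th = R_s‖R_g = (986 × 470)/1456 = 318 kΩ.

V_th = 6.68 V, R_th = 318 kΩ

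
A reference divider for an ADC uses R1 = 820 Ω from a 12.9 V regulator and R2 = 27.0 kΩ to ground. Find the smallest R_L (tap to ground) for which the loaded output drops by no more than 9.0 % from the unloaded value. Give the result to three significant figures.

R_L(min) ≈ 8.05 kΩ

Output resistance R_th = R1‖R2 = (820 × 27000)/27820 = 795.8 Ω.
The fractional drop is R_th/(R_th + R_L); requiring this ≤ 0.0900 gives R_L ≥ R_th(1/0.0900 − 1) = 795.8 × 10.11 = 8.05 kΩ.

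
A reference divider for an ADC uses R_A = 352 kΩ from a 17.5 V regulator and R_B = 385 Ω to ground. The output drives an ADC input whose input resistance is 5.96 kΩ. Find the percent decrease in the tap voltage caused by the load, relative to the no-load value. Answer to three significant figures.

6.06 %

The divider's output (Thévenin) resistance is R_A‖R_B = 384.6 Ω.
Fractional drop under load = R_th/(R_th + R_L) = 384.6 / (384.6 + 5960) = 0.06062.
So the output falls by 6.06 %.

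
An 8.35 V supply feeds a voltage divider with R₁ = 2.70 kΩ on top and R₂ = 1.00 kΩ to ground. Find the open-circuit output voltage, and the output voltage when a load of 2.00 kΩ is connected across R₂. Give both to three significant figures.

Unloaded: 2.26 V; loaded: 1.65 V

Open-circuit: V = 8.35 × 1.00/(2.70 + 1.00) = 2.26 V.
With the load, R₂ becomes R₂‖R_L = 0.6667 kΩ, so V = 8.35 × 0.6667/3.367 = 1.65 V.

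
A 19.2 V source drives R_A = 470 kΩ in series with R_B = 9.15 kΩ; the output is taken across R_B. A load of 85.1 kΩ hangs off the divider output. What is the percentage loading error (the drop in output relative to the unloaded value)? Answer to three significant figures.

Unloaded V = 19.2 × 9.15/479.1 = 0.36665 V.
Loaded: R_B‖R_L = 8.262 kΩ, giving V = 19.2 × 8.262/478.3 = 0.33167 V.
Drop = (0.36665 − 0.33167) / 0.36665 = 9.54 %.

9.54 %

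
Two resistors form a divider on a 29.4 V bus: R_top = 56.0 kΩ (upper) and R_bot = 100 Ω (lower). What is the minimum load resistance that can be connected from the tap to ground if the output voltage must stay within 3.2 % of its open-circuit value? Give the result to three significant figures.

R_L(min) ≈ 3.02 kΩ

Output resistance R_th = R_top‖R_bot = (56000 × 100)/56100 = 99.82 Ω.
The fractional drop is R_th/(R_th + R_L); requiring this ≤ 0.0320 gives R_L ≥ R_th(1/0.0320 − 1) = 99.82 × 30.25 = 3.02 kΩ.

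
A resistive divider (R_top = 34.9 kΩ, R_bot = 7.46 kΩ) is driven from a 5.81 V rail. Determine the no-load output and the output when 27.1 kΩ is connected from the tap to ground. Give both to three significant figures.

Open-circuit: V = 5.81 × 7.46/(34.9 + 7.46) = 1.02 V.
With the load, R_bot becomes R_bot‖R_L = 5.850 kΩ, so V = 5.81 × 5.850/40.75 = 0.834 V.

Unloaded: 1.02 V; loaded: 0.834 V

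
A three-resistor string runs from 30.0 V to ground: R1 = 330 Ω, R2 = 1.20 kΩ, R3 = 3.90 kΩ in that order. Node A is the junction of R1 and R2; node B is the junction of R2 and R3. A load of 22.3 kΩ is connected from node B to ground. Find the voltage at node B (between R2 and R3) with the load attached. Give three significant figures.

At node B, R3 is in parallel with the load: R3‖R_L = 3319 Ω.
Below node A the resistance is R2 + (R3‖R_L) = 4519 Ω, so V_A = 30.0 × 4519/4849 = 27.96 V.
Then V_B = V_A × (R3‖R_L)/(R2 + R3‖R_L) = 27.96 × 3319/4519 = 20.5 V.

V ≈ 20.5 V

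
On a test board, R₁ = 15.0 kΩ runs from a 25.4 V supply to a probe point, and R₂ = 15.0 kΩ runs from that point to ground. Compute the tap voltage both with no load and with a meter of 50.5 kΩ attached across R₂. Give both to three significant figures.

Open-circuit: V = 25.4 × 15.0/(15.0 + 15.0) = 12.7 V.
With the load, R₂ becomes R₂‖R_L = 11.56 kΩ, so V = 25.4 × 11.56/26.56 = 11.1 V.

Unloaded: 12.7 V; loaded: 11.1 V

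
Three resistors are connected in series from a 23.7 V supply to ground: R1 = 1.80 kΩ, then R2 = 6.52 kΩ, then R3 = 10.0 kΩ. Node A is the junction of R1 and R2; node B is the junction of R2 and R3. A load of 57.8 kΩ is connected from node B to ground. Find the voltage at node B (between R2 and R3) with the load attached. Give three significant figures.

At node B, R3 is in parallel with the load: R3‖R_L = 8.525 kΩ.
Below node A the resistance is R2 + (R3‖R_L) = 15.05 kΩ, so V_A = 23.7 × 15.05/16.85 = 21.17 V.
Then V_B = V_A × (R3‖R_L)/(R2 + R3‖R_L) = 21.17 × 8.525/15.05 = 12.0 V.

V ≈ 12.0 V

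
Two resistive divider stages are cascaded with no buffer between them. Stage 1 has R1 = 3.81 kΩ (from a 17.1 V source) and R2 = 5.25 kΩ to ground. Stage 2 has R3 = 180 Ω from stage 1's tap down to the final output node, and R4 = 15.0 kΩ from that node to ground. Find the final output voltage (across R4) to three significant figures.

Stage 2 presents R3+R4 = 15180 Ω as a load on stage 1's tap.
Stage 1's lower leg becomes R2‖(R3+R4) = 3901 Ω, so V_mid = 17.1 × 3901/7711 = 8.651 V.
Stage 2 is itself unloaded: V_out = V_mid × R4/(R3+R4) = 8.651 × 15000/15180 = 8.55 V.

V_out ≈ 8.55 V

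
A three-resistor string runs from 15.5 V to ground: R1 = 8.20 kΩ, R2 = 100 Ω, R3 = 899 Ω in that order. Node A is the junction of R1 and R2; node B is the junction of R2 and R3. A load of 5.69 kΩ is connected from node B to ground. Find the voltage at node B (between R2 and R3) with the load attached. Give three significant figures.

V ≈ 1.33 V

At node B, R3 is in parallel with the load: R3‖R_L = 776.3 Ω.
Below node A the resistance is R2 + (R3‖R_L) = 876.3 Ω, so V_A = 15.5 × 876.3/9076 = 1.497 V.
Then V_B = V_A × (R3‖R_L)/(R2 + R3‖R_L) = 1.497 × 776.3/876.3 = 1.33 V.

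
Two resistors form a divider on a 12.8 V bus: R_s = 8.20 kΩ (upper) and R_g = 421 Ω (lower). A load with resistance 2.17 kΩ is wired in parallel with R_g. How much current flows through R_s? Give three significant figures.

R_g‖R_L = 352.6 Ω, so the source sees R_s + R_g‖R_L = 8553 Ω.
I = 12.8 V / 8553 Ω = 1.50 mA.

I ≈ 1.50 mA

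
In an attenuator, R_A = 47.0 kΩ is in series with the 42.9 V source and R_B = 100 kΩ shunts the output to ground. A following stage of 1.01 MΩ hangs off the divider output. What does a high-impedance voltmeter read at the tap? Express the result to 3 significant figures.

The load sits in parallel with R_B: R_B‖R_L = (100 × 1010) / (100 + 1010) = 90.99 kΩ.
V_out = 42.9 × 90.99 / (47.0 + 90.99) = 42.9 × 90.99/138.0 = 28.3 V.
(Unloaded it would have been 29.2 V.)

V_out ≈ 28.3 V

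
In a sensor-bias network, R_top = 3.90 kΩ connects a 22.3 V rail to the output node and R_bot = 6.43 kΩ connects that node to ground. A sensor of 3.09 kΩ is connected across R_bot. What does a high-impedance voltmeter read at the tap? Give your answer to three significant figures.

V_out ≈ 7.77 V

The load sits in parallel with R_bot: R_bot‖R_L = (6.43 × 3.09) / (6.43 + 3.09) = 2.087 kΩ.
V_out = 22.3 × 2.087 / (3.90 + 2.087) = 22.3 × 2.087/5.987 = 7.77 V.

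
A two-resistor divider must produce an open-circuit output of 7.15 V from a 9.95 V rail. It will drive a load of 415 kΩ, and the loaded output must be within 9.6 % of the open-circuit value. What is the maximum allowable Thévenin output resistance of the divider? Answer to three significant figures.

Loading drop = R_th/(R_th + R_L) ≤ 0.0960, so R_th ≤ R_L · ε/(1−ε) = 415 kΩ × 0.0960/0.9040 = 44.1 kΩ.

R_th ≤ 44.1 kΩ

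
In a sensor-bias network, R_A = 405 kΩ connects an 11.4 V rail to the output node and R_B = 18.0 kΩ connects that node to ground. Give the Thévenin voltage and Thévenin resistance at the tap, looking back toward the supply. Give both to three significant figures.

V_th = 0.485 V, R_th = 17.2 kΩ

V_th is the open-circuit tap voltage: 11.4 × 18.0/(405 + 18.0) = 0.485 V.
With the supply zeroed, R_A and R_B appear in parallel from the tap: R_th = R_A‖R_B = (405 × 18.0)/423.0 = 17.2 kΩ.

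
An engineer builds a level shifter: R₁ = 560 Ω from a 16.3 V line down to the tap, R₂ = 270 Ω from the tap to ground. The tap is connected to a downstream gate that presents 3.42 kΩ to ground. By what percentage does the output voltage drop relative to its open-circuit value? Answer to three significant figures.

5.06 %

The divider's output (Thévenin) resistance is R₁‖R₂ = 182.2 Ω.
Fractional drop under load = R_th/(R_th + R_L) = 182.2 / (182.2 + 3420) = 0.05057.
So the output falls by 5.06 %.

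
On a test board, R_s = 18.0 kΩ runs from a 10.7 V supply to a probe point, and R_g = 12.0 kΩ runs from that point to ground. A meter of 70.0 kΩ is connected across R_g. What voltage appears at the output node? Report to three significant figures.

V_out ≈ 3.88 V

The load sits in parallel with R_g: R_g‖R_L = (12.0 × 70.0) / (12.0 + 70.0) = 10.24 kΩ.
V_out = 10.7 × 10.24 / (18.0 + 10.24) = 10.7 × 10.24/28.24 = 3.88 V.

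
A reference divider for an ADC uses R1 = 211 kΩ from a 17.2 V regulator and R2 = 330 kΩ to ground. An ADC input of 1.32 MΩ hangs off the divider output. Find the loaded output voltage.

V_out ≈ 9.56 V

The load sits in parallel with R2: R2‖R_L = (330 × 1320) / (330 + 1320) = 264.0 kΩ.
V_out = 17.2 × 264.0 / (211 + 264.0) = 17.2 × 264.0/475.0 = 9.56 V.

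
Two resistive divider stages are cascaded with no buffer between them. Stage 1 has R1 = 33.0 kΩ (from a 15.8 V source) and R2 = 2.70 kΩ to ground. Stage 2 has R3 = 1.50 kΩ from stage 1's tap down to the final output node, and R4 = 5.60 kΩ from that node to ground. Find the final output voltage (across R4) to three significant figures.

V_out ≈ 0.697 V

Stage 2 presents R3+R4 = 7.100 kΩ as a load on stage 1's tap.
Stage 1's lower leg becomes R2‖(R3+R4) = 1.956 kΩ, so V_mid = 15.8 × 1.956/34.96 = 0.8842 V.
Stage 2 is itself unloaded: V_out = V_mid × R4/(R3+R4) = 0.8842 × 5.60/7.100 = 0.697 V.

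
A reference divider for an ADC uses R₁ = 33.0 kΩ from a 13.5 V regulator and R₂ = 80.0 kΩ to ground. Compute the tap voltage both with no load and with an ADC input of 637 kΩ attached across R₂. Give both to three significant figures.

Unloaded: 9.56 V; loaded: 9.22 V

Open-circuit: V = 13.5 × 80.0/(33.0 + 80.0) = 9.56 V.
With the load, R₂ becomes R₂‖R_L = 71.07 kΩ, so V = 13.5 × 71.07/104.1 = 9.22 V.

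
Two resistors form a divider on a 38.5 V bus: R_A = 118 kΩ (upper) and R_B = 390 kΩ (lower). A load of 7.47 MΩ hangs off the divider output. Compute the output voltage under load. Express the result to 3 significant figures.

The load sits in parallel with R_B: R_B‖R_L = (390 × 7470) / (390 + 7470) = 370.6 kΩ.
V_out = 38.5 × 370.6 / (118 + 370.6) = 38.5 × 370.6/488.6 = 29.2 V.

V_out ≈ 29.2 V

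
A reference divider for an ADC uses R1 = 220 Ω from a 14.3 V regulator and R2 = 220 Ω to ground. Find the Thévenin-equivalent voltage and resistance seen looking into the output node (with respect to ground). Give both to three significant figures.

V_th is the open-circuit tap voltage: 14.3 × 220/(220 + 220) = 7.15 V.
With the supply zeroed, R1 and R2 appear in parallel from the tap: R_th = R1‖R2 = (220 × 220)/440.0 = 110 Ω.

V_th = 7.15 V, R_th = 110 Ω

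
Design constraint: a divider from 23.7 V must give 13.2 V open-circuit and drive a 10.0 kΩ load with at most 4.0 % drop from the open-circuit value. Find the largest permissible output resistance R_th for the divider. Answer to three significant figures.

Loading drop = R_th/(R_th + R_L) ≤ 0.0400, so R_th ≤ R_L · ε/(1−ε) = 10.0 kΩ × 0.0400/0.9600 = 417 Ω.
(Any R1, R2 with R2/(R1+R2) = 0.557 and R1‖R2 ≤ 417 Ω will meet the spec.)

R_th ≤ 417 Ω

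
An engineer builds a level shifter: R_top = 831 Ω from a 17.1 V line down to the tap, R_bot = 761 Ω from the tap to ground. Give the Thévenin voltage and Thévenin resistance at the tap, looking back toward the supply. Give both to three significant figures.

V_th = 8.17 V, R_th = 397 Ω

V_th is the open-circuit tap voltage: 17.1 × 761/(831 + 761) = 8.17 V.
With the supply zeroed, R_top and R_bot appear in parallel from the tap: R_th = R_top‖R_bot = (831 × 761)/1592 = 397 Ω.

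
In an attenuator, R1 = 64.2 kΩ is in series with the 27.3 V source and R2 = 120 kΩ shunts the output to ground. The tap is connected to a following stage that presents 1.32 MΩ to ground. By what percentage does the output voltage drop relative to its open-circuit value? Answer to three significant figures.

The divider's output (Thévenin) resistance is R1‖R2 = 41.82 kΩ.
Fractional drop under load = R_th/(R_th + R_L) = 41.82 / (41.82 + 1320) = 0.03071.
So the output falls by 3.07 %.

3.07 %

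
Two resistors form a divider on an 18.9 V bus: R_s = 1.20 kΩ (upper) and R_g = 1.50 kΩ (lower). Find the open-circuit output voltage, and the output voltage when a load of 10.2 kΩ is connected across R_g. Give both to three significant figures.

Unloaded: 10.5 V; loaded: 9.86 V

Open-circuit: V = 18.9 × 1.50/(1.20 + 1.50) = 10.5 V.
With the load, R_g becomes R_g‖R_L = 1.308 kΩ, so V = 18.9 × 1.308/2.508 = 9.86 V.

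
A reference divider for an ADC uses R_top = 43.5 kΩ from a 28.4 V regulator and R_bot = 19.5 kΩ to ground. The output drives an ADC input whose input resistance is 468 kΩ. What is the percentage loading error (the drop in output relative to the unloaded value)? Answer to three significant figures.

2.80 %

The divider's output (Thévenin) resistance is R_top‖R_bot = 13.46 kΩ.
Fractional drop under load = R_th/(R_th + R_L) = 13.46 / (13.46 + 468) = 0.02797.
So the output falls by 2.80 %.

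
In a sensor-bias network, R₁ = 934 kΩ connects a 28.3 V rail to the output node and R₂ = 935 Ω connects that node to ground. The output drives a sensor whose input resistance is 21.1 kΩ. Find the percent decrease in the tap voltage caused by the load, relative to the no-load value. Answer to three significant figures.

The divider's output (Thévenin) resistance is R₁‖R₂ = 934.1 Ω.
Fractional drop under load = R_th/(R_th + R_L) = 934.1 / (934.1 + 21100) = 0.04239.
So the output falls by 4.24 %.

4.24 %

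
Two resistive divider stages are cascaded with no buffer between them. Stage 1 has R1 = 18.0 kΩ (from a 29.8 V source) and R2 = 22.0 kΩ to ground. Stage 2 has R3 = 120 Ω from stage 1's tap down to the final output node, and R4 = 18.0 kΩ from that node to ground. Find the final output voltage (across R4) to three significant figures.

Stage 2 presents R3+R4 = 18120 Ω as a load on stage 1's tap.
Stage 1's lower leg becomes R2‖(R3+R4) = 9936 Ω, so V_mid = 29.8 × 9936/27940 = 10.60 V.
Stage 2 is itself unloaded: V_out = V_mid × R4/(R3+R4) = 10.60 × 18000/18120 = 10.5 V.

V_out ≈ 10.5 V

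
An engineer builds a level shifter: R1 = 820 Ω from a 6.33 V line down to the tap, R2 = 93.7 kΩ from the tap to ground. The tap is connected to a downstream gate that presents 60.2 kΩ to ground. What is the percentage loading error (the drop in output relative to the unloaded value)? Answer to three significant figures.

The divider's output (Thévenin) resistance is R1‖R2 = 812.9 Ω.
Fractional drop under load = R_th/(R_th + R_L) = 812.9 / (812.9 + 60200) = 0.01332.
So the output falls by 1.33 %.

1.33 %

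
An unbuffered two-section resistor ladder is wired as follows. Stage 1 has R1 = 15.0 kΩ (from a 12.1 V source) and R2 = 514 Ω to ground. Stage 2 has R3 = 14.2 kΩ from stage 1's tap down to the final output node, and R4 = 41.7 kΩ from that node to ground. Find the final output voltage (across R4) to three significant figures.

V_out ≈ 0.296 V

Stage 2 presents R3+R4 = 55900 Ω as a load on stage 1's tap.
Stage 1's lower leg becomes R2‖(R3+R4) = 509.3 Ω, so V_mid = 12.1 × 509.3/15510 = 0.3974 V.
Stage 2 is itself unloaded: V_out = V_mid × R4/(R3+R4) = 0.3974 × 41700/55900 = 0.296 V.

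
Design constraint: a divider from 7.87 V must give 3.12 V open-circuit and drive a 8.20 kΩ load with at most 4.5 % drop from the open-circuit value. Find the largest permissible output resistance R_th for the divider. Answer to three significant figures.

Loading drop = R_th/(R_th + R_L) ≤ 0.0450, so R_th ≤ R_L · ε/(1−ε) = 8.20 kΩ × 0.0450/0.9550 = 386 Ω.

R_th ≤ 386 Ω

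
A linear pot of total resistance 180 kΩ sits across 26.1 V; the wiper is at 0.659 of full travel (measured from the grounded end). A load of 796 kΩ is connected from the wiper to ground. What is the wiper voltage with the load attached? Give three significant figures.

V ≈ 16.4 V

The wiper splits the pot into (1−α)R = 61.38 kΩ above and αR = 118.6 kΩ below.
Lower section ‖ load = 103.2 kΩ.
V_wiper = 26.1 × 103.2/(61.38 + 103.2) = 16.4 V.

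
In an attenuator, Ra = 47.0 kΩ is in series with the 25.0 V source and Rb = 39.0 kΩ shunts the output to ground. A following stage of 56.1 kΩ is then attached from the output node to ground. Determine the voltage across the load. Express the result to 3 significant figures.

V_out ≈ 8.22 V

The load sits in parallel with Rb: Rb‖R_L = (39.0 × 56.1) / (39.0 + 56.1) = 23.01 kΩ.
V_out = 25.0 × 23.01 / (47.0 + 23.01) = 25.0 × 23.01/70.01 = 8.22 V.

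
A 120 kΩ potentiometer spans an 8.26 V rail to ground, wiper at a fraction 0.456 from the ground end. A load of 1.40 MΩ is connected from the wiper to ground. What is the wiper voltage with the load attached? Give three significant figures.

V ≈ 3.69 V

The wiper splits the pot into (1−α)R = 65.28 kΩ above and αR = 54.72 kΩ below.
Lower section ‖ load = 52.66 kΩ.
V_wiper = 8.26 × 52.66/(65.28 + 52.66) = 3.69 V.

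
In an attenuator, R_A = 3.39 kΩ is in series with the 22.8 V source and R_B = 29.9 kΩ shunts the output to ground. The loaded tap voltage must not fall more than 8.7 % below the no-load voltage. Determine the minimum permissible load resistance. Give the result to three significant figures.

R_L(min) ≈ 32.0 kΩ

Output resistance R_th = R_A‖R_B = (3.39 × 29.9)/33.29 = 3.045 kΩ.
The fractional drop is R_th/(R_th + R_L); requiring this ≤ 0.0870 gives R_L ≥ R_th(1/0.0870 − 1) = 3.045 × 10.49 = 32.0 kΩ.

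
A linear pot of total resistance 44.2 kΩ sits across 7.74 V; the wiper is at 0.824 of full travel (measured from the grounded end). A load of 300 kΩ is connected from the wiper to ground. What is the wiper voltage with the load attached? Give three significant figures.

V ≈ 6.24 V

The wiper splits the pot into (1−α)R = 7.779 kΩ above and αR = 36.42 kΩ below.
Lower section ‖ load = 32.48 kΩ.
V_wiper = 7.74 × 32.48/(7.779 + 32.48) = 6.24 V.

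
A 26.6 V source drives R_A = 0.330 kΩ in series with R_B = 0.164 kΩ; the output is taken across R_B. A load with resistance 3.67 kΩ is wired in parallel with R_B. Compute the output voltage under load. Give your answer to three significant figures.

V_out ≈ 8.57 V

The load sits in parallel with R_B: R_B‖R_L = (164 × 3670) / (164 + 3670) = 157.0 Ω.
V_out = 26.6 × 157.0 / (330 + 157.0) = 26.6 × 157.0/487.0 = 8.57 V.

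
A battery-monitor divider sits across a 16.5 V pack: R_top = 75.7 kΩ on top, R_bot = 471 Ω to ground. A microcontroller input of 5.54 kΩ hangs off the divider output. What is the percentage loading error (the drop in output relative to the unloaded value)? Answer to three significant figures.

The divider's output (Thévenin) resistance is R_top‖R_bot = 468.1 Ω.
Fractional drop under load = R_th/(R_th + R_L) = 468.1 / (468.1 + 5540) = 0.07791.
So the output falls by 7.79 %.

7.79 %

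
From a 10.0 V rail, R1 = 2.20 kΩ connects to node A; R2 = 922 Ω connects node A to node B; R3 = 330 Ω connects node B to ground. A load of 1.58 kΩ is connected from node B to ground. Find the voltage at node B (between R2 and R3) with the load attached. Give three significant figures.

V ≈ 0.804 V

At node B, R3 is in parallel with the load: R3‖R_L = 273.0 Ω.
Below node A the resistance is R2 + (R3‖R_L) = 1195 Ω, so V_A = 10.0 × 1195/3395 = 3.520 V.
Then V_B = V_A × (R3‖R_L)/(R2 + R3‖R_L) = 3.520 × 273.0/1195 = 0.804 V.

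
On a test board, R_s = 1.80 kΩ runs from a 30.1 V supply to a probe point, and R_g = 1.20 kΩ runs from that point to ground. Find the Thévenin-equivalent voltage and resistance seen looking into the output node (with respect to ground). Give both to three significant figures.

V_th = 12.0 V, R_th = 720 Ω

V_th is the open-circuit tap voltage: 30.1 × 1.20/(1.80 + 1.20) = 12.0 V.
With the supply zeroed, R_s and R_g appear in parallel from the tap: R_th = R_s‖R_g = (1.80 × 1.20)/3.000 = 720 Ω.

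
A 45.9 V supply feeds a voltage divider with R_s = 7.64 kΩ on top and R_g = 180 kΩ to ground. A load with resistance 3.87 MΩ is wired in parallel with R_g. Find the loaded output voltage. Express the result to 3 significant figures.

The load sits in parallel with R_g: R_g‖R_L = (180 × 3870) / (180 + 3870) = 172.0 kΩ.
V_out = 45.9 × 172.0 / (7.64 + 172.0) = 45.9 × 172.0/179.6 = 43.9 V.

V_out ≈ 43.9 V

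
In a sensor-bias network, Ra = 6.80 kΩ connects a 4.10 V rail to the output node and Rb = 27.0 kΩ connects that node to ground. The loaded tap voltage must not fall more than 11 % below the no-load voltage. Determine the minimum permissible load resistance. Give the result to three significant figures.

Output resistance R_th = Ra‖Rb = (6.80 × 27.0)/33.80 = 5.432 kΩ.
The fractional drop is R_th/(R_th + R_L); requiring this ≤ 0.110 gives R_L ≥ R_th(1/0.110 − 1) = 5.432 × 8.091 = 43.9 kΩ.

R_L(min) ≈ 43.9 kΩ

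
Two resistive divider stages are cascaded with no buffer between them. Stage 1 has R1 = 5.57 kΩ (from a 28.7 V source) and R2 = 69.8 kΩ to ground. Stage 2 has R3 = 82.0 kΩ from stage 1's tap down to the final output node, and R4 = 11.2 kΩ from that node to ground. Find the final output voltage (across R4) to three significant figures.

Stage 2 presents R3+R4 = 93.20 kΩ as a load on stage 1's tap.
Stage 1's lower leg becomes R2‖(R3+R4) = 39.91 kΩ, so V_mid = 28.7 × 39.91/45.48 = 25.19 V.
Stage 2 is itself unloaded: V_out = V_mid × R4/(R3+R4) = 25.19 × 11.2/93.20 = 3.03 V.

V_out ≈ 3.03 V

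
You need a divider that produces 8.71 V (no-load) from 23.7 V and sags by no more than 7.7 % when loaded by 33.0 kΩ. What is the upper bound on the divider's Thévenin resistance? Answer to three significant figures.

Loading drop = R_th/(R_th + R_L) ≤ 0.0770, so R_th ≤ R_L · ε/(1−ε) = 33.0 kΩ × 0.0770/0.9230 = 2.75 kΩ.

R_th ≤ 2.75 kΩ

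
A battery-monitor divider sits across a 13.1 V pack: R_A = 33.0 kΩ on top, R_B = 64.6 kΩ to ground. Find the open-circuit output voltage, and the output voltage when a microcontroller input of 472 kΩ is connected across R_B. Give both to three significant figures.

Open-circuit: V = 13.1 × 64.6/(33.0 + 64.6) = 8.67 V.
With the load, R_B becomes R_B‖R_L = 56.82 kΩ, so V = 13.1 × 56.82/89.82 = 8.29 V.

Unloaded: 8.67 V; loaded: 8.29 V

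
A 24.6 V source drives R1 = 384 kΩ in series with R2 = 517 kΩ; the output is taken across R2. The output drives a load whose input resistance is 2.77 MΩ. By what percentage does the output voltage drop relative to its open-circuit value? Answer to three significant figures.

7.37 %

The divider's output (Thévenin) resistance is R1‖R2 = 220.3 kΩ.
Fractional drop under load = R_th/(R_th + R_L) = 220.3 / (220.3 + 2770) = 0.07368.
So the output falls by 7.37 %.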